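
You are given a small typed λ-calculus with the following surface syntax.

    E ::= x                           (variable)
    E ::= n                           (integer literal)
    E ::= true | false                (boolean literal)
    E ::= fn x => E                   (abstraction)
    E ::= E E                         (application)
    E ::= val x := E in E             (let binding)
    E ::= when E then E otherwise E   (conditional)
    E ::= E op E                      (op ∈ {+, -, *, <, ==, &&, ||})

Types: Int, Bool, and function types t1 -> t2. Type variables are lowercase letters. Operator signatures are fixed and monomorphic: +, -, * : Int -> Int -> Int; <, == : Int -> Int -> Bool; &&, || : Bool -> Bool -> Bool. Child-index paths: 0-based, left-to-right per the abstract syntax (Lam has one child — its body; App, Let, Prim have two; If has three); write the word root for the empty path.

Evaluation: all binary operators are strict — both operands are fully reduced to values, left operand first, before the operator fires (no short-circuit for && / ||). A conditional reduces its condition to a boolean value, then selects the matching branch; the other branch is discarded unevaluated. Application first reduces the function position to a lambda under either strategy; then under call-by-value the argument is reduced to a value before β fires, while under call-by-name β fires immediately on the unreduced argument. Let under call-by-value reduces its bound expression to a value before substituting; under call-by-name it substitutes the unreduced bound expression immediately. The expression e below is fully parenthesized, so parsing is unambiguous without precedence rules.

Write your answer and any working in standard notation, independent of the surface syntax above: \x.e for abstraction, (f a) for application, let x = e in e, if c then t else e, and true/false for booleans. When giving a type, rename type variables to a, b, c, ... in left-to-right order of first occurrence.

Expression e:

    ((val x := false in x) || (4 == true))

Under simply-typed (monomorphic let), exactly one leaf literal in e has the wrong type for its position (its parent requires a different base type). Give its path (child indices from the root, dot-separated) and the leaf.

Answer: 1.1 : true

Derivation:
let x : Bool
x : Bool
  unify Bool ~ Bool
  unify Int ~ Int
  unify Bool ~ Int
  FAIL: mismatch Bool ~ Int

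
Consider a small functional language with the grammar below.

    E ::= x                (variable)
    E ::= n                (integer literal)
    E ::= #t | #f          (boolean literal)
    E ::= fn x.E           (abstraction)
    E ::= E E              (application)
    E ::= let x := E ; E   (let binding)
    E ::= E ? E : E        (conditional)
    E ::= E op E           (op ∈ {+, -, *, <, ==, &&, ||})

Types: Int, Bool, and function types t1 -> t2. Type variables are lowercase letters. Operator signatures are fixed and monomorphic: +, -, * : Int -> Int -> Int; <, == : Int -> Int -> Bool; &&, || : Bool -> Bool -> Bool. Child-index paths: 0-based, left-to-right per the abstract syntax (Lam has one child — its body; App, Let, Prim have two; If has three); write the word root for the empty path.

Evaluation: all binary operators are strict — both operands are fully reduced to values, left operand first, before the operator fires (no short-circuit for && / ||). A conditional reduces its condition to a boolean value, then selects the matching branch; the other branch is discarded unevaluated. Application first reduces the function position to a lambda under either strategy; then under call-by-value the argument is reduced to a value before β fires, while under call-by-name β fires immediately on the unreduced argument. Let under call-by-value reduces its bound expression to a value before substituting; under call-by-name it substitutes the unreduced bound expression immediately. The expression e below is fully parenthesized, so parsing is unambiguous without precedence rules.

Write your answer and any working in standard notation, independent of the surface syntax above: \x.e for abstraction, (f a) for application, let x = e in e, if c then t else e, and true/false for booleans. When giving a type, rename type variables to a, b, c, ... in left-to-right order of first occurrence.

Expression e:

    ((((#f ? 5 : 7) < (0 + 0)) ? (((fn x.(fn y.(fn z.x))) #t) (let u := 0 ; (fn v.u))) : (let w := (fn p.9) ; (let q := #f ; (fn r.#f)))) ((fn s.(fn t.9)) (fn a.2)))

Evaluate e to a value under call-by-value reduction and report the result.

Derivation:
step 0: ((if ((if false then 5 else 7) < (0 + 0)) then (((\x.(\y.(\z.x))) true) (let u = 0 in (\v.u))) else (let w = (\p.9) in (let q = false in (\r.false)))) ((\s.(\t.9)) (\a.2)))
step 1: [if@0.0.0] ((if (7 < (0 + 0)) then (((\x.(\y.(\z.x))) true) (let u = 0 in (\v.u))) else (let w = (\p.9) in (let q = false in (\r.false)))) ((\s.(\t.9)) (\a.2)))
step 2: [delta@0.0.1] ((if (7 < 0) then (((\x.(\y.(\z.x))) true) (let u = 0 in (\v.u))) else (let w = (\p.9) in (let q = false in (\r.false)))) ((\s.(\t.9)) (\a.2)))
step 3: [delta@0.0] ((if false then (((\x.(\y.(\z.x))) true) (let u = 0 in (\v.u))) else (let w = (\p.9) in (let q = false in (\r.false)))) ((\s.(\t.9)) (\a.2)))
step 4: [if@0] ((let w = (\p.9) in (let q = false in (\r.false))) ((\s.(\t.9)) (\a.2)))
step 5: [let@0] ((let q = false in (\r.false)) ((\s.(\t.9)) (\a.2)))
step 6: [let@0] ((\r.false) ((\s.(\t.9)) (\a.2)))
step 7: [beta@1] ((\r.false) (\t.9))
step 8: [beta@root] false

Answer: false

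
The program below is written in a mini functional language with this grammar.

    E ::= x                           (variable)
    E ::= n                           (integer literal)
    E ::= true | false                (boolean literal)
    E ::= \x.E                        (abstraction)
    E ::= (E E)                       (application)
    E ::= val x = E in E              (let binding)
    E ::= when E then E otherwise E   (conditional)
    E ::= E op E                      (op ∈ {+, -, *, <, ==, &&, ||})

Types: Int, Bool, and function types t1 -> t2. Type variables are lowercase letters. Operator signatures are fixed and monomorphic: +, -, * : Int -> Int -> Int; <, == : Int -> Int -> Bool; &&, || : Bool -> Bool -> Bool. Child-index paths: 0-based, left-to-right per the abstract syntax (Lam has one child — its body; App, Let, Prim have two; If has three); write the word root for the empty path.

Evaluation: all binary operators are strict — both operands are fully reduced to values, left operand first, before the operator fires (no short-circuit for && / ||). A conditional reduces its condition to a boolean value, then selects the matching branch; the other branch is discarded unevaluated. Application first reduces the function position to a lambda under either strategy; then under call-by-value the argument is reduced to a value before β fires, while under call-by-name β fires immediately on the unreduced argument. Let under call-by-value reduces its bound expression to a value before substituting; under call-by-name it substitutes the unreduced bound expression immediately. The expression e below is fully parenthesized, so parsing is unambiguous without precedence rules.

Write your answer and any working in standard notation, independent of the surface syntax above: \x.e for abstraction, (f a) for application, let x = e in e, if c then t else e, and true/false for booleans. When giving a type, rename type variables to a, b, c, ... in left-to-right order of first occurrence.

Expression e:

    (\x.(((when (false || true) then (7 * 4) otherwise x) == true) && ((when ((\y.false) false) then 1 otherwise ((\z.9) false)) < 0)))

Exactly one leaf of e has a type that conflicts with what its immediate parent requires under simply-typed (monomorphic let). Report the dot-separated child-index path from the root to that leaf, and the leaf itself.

Answer: 0.0.1 : true

Derivation:
  unify Bool ~ Bool
  unify Bool ~ Bool
  unify Bool ~ Bool
  unify Int ~ Int
  unify Int ~ Int
x : a
  unify Int ~ a
  unify Int ~ Int
  unify Bool ~ Int
  FAIL: mismatch Bool ~ Int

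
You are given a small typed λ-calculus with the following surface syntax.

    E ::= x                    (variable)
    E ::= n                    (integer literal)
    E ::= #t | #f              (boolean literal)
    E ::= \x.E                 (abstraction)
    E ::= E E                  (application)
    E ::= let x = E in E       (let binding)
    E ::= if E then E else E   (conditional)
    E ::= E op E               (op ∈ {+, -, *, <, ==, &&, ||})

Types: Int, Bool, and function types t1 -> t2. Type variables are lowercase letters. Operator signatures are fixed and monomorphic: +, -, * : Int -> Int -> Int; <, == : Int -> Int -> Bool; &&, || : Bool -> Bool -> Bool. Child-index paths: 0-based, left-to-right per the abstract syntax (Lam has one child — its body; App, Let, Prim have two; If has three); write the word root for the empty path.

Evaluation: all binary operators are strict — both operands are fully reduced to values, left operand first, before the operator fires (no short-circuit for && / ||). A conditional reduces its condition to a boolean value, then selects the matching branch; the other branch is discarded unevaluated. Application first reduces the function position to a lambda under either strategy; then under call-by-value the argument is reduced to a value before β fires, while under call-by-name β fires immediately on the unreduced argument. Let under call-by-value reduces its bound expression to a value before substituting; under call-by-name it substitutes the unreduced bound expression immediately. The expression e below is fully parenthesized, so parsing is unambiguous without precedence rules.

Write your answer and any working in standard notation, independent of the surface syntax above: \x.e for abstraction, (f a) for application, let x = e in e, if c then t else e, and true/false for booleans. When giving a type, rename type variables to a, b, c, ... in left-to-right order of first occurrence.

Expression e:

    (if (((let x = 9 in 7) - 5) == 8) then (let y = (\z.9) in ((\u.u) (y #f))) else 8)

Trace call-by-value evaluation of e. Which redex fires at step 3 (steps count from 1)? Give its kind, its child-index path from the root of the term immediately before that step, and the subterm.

Working:
step 0: (if (((let x = 9 in 7) - 5) == 8) then (let y = (\z.9) in ((\u.u) (y false))) else 8)
step 1: [let@0.0.0] (if ((7 - 5) == 8) then (let y = (\z.9) in ((\u.u) (y false))) else 8)
step 2: [delta@0.0] (if (2 == 8) then (let y = (\z.9) in ((\u.u) (y false))) else 8)
step 3: [delta@0] (if false then (let y = (\z.9) in ((\u.u) (y false))) else 8)

Answer: delta at 0 : (2 == 8)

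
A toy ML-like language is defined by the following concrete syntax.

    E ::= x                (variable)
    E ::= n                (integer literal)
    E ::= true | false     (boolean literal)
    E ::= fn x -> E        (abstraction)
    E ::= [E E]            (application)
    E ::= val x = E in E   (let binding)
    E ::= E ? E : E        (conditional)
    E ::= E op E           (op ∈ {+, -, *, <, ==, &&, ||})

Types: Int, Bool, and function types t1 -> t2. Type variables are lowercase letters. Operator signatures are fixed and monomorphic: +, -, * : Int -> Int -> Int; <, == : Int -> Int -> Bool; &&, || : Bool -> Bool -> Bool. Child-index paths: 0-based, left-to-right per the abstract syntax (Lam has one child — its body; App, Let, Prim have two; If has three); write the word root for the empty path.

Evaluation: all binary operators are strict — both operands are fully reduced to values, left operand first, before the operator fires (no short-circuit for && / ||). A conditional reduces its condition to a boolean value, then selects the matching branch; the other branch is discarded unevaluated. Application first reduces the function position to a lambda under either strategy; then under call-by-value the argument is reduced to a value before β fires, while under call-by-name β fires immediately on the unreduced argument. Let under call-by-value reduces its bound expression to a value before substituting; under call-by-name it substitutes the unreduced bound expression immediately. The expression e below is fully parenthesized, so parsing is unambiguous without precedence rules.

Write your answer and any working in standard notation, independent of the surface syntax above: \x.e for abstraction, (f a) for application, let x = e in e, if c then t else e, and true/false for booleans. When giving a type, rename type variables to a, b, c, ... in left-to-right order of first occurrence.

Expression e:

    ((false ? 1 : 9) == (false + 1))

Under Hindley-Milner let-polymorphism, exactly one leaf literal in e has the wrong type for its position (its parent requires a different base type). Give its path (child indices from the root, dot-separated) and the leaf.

Derivation:
  unify Bool ~ Bool
  unify Int ~ Int
  unify Int ~ Int
  unify Bool ~ Int
  FAIL: mismatch Bool ~ Int

Answer: 1.0 : false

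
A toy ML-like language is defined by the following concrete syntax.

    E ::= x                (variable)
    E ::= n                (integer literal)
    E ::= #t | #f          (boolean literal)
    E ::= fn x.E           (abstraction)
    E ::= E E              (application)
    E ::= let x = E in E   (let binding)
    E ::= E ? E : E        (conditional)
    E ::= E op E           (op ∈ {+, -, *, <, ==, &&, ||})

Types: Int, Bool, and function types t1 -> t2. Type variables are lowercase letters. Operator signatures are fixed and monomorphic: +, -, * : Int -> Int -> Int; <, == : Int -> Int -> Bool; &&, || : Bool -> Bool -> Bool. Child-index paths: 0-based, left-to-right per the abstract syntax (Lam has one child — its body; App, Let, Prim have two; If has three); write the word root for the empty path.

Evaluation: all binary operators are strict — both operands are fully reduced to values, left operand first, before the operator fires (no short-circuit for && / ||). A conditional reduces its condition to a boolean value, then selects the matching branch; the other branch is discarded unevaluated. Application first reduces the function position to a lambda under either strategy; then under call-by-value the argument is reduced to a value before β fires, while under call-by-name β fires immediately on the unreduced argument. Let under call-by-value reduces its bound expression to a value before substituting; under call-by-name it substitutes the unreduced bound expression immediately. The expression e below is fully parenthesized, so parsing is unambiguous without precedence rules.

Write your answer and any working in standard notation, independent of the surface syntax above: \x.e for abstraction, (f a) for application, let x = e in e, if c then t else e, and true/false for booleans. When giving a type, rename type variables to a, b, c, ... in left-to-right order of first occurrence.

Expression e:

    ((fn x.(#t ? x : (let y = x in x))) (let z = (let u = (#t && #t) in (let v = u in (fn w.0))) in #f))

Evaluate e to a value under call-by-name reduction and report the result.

Derivation:
step 0: ((\x.(if true then x else (let y = x in x))) (let z = (let u = (true && true) in (let v = u in (\w.0))) in false))
step 1: [beta@root] (if true then (let z = (let u = (true && true) in (let v = u in (\w.0))) in false) else (let y = (let z = (let u = (true && true) in (let v = u in (\w.0))) in false) in (let z = (let u = (true && true) in (let v = u in (\w.0))) in false)))
step 2: [if@root] (let z = (let u = (true && true) in (let v = u in (\w.0))) in false)
step 3: [let@root] false

Answer: false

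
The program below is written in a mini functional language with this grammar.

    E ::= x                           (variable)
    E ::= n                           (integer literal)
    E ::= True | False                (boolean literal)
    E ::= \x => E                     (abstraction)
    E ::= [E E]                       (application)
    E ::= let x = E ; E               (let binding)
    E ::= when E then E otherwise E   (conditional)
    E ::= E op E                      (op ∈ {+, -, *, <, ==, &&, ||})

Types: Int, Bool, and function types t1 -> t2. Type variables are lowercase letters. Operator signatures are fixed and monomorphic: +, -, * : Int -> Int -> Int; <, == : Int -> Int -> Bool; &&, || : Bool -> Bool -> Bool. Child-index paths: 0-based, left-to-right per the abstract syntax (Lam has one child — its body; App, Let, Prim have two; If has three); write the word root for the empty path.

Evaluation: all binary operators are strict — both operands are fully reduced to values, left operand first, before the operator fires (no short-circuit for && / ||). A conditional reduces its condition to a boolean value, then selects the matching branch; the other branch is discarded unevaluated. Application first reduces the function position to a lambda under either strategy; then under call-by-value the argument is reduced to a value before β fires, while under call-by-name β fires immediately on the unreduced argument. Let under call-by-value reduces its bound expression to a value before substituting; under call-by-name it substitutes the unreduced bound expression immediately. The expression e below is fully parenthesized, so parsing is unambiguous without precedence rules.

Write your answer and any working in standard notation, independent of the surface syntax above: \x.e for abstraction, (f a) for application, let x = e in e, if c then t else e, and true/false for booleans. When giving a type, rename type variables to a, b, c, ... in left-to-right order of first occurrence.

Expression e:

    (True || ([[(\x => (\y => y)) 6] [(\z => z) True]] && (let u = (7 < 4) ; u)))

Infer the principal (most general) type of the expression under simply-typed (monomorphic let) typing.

Working:
  unify Bool ~ Bool
y : b
\y._ : b -> b
\x._ : a -> b -> b
  unify a -> b -> b ~ Int -> c
  unify a ~ Int
  unify b -> b ~ c
_ _ : b -> b
z : d
\z._ : d -> d
  unify d -> d ~ Bool -> e
  unify d ~ Bool
  unify Bool ~ e
_ _ : Bool
  unify b -> b ~ Bool -> f
  unify b ~ Bool
  unify Bool ~ f
_ _ : Bool
  unify Bool ~ Bool
  unify Int ~ Int
  unify Int ~ Int
let u : Bool
u : Bool
  unify Bool ~ Bool
  unify Bool ~ Bool

Answer: Bool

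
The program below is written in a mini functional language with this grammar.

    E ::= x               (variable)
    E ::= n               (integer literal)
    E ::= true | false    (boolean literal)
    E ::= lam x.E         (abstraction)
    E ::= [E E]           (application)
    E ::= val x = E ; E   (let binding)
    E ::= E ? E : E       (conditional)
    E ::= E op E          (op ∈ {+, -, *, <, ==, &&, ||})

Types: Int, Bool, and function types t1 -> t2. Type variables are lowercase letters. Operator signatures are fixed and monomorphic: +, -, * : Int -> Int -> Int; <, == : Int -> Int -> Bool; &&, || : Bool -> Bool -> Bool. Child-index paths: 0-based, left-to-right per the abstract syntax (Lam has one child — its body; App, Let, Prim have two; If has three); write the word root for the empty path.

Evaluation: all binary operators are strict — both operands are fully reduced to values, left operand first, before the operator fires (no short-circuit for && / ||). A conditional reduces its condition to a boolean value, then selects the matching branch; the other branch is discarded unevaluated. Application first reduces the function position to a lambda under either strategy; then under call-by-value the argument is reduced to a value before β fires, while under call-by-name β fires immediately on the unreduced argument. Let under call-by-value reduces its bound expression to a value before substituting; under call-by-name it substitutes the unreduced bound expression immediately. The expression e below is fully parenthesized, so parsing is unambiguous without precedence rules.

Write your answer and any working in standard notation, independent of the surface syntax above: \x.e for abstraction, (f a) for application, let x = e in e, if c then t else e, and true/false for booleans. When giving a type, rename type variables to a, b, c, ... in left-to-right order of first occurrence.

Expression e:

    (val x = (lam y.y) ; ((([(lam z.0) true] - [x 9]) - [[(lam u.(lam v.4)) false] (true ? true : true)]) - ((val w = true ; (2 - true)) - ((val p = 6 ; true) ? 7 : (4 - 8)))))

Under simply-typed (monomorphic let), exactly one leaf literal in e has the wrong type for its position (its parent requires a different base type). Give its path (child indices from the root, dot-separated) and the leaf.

Answer: 1.1.0.1.1 : true

Working:
y : a
\y._ : a -> a
let x : a -> a
\z._ : b -> Int
  unify b -> Int ~ Bool -> c
  unify b ~ Bool
  unify Int ~ c
_ _ : Int
  unify Int ~ Int
x : a -> a
  unify a -> a ~ Int -> d
  unify a ~ Int
  unify Int ~ d
_ _ : Int
  unify Int ~ Int
  unify Int ~ Int
\v._ : f -> Int
\u._ : e -> f -> Int
  unify e -> f -> Int ~ Bool -> g
  unify e ~ Bool
  unify f -> Int ~ g
_ _ : f -> Int
  unify Bool ~ Bool
  unify Bool ~ Bool
  unify f -> Int ~ Bool -> h
  unify f ~ Bool
  unify Int ~ h
_ _ : Int
  unify Int ~ Int
  unify Int ~ Int
let w : Bool
  unify Int ~ Int
  unify Bool ~ Int
  FAIL: mismatch Bool ~ Int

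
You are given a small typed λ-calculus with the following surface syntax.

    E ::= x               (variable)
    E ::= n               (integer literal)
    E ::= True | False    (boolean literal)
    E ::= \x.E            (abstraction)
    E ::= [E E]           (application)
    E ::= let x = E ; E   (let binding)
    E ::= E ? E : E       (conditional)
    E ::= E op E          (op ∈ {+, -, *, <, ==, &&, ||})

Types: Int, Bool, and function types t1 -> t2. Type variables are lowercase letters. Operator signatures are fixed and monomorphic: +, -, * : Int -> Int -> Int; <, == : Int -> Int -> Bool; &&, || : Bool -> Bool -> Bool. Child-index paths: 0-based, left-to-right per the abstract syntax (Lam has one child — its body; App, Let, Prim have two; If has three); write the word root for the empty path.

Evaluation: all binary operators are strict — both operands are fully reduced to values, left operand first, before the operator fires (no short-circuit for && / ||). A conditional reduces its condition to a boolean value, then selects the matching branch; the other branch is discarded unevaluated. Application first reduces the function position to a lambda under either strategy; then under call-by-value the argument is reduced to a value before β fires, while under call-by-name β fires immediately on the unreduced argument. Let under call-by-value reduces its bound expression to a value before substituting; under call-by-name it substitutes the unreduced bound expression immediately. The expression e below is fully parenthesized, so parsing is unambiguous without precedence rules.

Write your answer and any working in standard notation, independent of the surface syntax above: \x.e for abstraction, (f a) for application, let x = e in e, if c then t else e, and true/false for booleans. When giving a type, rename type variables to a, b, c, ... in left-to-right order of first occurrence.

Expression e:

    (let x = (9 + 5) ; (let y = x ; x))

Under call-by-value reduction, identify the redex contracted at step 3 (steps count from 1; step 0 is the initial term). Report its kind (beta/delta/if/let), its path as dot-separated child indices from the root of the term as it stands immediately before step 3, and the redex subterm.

Derivation:
step 0: (let x = (9 + 5) in (let y = x in x))
step 1: [delta@0] (let x = 14 in (let y = x in x))
step 2: [let@root] (let y = 14 in 14)
step 3: [let@root] 14

Answer: let at root : (let y = 14 in 14)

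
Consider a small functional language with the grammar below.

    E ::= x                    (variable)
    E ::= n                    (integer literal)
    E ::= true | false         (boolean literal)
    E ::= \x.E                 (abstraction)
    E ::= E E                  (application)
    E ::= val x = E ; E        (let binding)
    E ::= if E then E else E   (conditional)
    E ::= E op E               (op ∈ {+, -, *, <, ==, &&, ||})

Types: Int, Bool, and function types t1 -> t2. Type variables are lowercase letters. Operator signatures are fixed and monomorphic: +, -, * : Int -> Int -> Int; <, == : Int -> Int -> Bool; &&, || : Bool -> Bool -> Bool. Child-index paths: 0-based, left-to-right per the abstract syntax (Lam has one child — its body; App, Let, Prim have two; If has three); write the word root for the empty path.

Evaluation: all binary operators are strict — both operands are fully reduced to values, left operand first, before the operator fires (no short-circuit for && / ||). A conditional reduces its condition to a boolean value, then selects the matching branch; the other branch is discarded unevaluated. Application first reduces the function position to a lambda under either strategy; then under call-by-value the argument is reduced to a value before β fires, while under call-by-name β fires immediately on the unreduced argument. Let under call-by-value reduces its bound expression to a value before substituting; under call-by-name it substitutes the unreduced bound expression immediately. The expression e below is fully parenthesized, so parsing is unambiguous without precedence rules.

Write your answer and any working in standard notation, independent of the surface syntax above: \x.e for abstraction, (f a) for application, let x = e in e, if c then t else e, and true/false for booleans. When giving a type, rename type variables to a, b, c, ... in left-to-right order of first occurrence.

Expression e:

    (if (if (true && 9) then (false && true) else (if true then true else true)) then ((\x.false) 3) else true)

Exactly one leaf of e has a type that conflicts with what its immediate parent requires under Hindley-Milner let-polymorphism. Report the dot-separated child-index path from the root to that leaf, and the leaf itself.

Working:
  unify Bool ~ Bool
  unify Int ~ Bool
  FAIL: mismatch Int ~ Bool

Answer: 0.0.1 : 9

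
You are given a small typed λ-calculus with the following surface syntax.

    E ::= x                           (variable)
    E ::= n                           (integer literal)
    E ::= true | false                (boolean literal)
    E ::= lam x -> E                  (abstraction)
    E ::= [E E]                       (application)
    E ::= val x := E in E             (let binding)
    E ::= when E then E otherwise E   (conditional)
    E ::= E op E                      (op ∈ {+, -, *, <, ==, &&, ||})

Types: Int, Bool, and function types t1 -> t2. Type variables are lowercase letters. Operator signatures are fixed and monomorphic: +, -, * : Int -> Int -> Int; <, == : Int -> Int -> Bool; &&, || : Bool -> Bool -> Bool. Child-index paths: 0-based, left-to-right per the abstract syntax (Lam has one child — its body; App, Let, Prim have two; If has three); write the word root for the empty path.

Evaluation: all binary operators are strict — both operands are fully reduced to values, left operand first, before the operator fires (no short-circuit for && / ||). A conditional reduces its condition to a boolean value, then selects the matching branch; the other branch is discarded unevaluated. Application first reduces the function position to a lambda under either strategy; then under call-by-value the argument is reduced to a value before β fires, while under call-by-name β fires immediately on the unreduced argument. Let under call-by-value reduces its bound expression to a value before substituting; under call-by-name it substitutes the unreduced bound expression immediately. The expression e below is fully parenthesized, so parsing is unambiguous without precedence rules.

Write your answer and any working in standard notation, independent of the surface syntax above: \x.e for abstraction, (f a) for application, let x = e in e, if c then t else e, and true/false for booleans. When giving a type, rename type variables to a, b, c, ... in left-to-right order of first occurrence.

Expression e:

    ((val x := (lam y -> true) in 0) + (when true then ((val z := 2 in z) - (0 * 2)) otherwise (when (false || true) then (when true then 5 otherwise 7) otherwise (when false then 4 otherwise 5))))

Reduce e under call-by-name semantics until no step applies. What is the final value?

Answer: 2

Trace:
step 0: ((let x = (\y.true) in 0) + (if true then ((let z = 2 in z) - (0 * 2)) else (if (false || true) then (if true then 5 else 7) else (if false then 4 else 5))))
step 1: [let@0] (0 + (if true then ((let z = 2 in z) - (0 * 2)) else (if (false || true) then (if true then 5 else 7) else (if false then 4 else 5))))
step 2: [if@1] (0 + ((let z = 2 in z) - (0 * 2)))
step 3: [let@1.0] (0 + (2 - (0 * 2)))
step 4: [delta@1.1] (0 + (2 - 0))
step 5: [delta@1] (0 + 2)
step 6: [delta@root] 2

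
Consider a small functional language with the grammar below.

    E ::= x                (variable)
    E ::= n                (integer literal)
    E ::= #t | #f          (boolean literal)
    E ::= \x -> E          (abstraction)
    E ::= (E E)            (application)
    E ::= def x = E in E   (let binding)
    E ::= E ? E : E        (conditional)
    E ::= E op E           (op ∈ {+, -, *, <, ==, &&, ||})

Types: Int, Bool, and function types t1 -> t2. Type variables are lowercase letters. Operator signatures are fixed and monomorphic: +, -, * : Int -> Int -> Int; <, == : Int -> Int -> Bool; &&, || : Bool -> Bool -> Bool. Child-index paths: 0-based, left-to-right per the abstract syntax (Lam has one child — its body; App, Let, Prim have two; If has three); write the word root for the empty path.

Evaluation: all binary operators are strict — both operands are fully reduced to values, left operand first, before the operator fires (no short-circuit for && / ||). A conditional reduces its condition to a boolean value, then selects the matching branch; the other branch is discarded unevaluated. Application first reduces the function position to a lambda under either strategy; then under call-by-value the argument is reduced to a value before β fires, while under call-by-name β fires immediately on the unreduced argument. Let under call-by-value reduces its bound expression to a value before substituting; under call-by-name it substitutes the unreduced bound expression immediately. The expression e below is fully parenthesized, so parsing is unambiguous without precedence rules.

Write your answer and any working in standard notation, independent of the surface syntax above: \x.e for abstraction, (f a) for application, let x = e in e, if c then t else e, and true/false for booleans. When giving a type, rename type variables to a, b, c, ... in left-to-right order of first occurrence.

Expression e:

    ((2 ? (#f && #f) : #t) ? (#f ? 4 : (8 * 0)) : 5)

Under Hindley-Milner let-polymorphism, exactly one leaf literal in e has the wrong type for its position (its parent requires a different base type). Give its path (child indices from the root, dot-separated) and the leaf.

Trace:
  unify Int ~ Bool
  FAIL: mismatch Int ~ Bool

Answer: 0.0 : 2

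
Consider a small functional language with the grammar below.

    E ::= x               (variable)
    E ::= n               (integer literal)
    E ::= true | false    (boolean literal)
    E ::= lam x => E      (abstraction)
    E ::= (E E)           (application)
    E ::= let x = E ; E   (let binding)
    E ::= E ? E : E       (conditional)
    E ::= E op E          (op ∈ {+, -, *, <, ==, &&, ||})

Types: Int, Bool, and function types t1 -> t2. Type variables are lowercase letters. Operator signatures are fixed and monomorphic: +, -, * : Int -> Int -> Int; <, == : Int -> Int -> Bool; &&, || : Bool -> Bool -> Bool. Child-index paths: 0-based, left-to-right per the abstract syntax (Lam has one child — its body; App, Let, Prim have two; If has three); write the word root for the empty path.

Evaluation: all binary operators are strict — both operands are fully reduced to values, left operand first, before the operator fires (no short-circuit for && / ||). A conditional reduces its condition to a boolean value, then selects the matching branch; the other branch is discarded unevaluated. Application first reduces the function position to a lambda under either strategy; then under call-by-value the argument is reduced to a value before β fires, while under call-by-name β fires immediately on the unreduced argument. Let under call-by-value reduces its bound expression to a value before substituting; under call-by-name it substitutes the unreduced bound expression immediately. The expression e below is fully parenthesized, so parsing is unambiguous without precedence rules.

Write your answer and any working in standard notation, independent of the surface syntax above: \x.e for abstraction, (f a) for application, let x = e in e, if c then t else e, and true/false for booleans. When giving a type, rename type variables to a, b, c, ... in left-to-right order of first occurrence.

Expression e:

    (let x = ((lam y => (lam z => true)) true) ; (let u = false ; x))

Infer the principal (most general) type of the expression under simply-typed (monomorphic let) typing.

Answer: a -> Bool

Trace:
\z._ : b -> Bool
\y._ : a -> b -> Bool
  unify a -> b -> Bool ~ Bool -> c
  unify a ~ Bool
  unify b -> Bool ~ c
_ _ : b -> Bool
let x : b -> Bool
let u : Bool
x : b -> Bool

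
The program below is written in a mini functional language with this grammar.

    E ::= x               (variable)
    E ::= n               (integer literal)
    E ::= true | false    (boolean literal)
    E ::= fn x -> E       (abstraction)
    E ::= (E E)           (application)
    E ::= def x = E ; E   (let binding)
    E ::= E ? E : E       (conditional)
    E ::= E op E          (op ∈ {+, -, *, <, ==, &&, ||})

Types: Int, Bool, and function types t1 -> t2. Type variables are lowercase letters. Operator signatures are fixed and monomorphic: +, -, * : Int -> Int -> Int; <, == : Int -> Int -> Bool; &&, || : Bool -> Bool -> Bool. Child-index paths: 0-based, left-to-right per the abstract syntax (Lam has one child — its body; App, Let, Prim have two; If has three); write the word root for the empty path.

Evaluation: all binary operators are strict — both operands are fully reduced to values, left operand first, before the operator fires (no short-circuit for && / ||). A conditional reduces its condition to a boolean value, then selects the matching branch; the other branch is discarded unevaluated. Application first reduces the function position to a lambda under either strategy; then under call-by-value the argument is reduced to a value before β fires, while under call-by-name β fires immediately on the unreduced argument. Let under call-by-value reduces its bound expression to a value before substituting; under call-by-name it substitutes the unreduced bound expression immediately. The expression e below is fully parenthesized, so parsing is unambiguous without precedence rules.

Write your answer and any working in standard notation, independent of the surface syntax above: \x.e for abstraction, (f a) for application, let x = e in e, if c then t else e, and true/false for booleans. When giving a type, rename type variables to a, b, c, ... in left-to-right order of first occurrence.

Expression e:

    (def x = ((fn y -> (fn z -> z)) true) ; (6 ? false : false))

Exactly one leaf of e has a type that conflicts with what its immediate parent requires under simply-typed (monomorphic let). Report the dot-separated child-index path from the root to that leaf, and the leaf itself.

Answer: 1.0 : 6

Working:
z : b
\z._ : b -> b
\y._ : a -> b -> b
  unify a -> b -> b ~ Bool -> c
  unify a ~ Bool
  unify b -> b ~ c
_ _ : b -> b
let x : b -> b
  unify Int ~ Bool
  FAIL: mismatch Int ~ Bool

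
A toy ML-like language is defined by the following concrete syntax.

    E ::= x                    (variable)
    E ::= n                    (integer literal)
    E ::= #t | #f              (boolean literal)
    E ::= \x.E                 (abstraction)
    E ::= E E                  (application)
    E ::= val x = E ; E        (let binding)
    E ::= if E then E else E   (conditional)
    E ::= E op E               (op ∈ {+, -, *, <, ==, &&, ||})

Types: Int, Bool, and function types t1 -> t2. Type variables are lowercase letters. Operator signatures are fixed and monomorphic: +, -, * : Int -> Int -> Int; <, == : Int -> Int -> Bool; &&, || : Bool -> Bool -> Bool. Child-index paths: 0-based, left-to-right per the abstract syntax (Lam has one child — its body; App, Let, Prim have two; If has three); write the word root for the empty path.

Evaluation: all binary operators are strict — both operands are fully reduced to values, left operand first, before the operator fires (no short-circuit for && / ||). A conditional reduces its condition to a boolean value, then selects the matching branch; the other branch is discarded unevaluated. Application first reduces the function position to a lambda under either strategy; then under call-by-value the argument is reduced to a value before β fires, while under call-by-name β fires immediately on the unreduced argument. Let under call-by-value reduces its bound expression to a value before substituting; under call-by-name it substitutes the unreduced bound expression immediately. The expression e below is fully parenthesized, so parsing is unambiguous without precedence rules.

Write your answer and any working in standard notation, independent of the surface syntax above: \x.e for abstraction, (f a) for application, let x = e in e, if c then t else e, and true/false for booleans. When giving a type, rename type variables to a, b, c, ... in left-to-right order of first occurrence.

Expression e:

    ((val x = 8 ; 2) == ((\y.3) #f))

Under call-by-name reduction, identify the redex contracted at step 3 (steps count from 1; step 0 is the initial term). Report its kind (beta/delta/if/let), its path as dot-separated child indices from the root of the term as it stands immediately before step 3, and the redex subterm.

Working:
step 0: ((let x = 8 in 2) == ((\y.3) false))
step 1: [let@0] (2 == ((\y.3) false))
step 2: [beta@1] (2 == 3)
step 3: [delta@root] false

Answer: delta at root : (2 == 3)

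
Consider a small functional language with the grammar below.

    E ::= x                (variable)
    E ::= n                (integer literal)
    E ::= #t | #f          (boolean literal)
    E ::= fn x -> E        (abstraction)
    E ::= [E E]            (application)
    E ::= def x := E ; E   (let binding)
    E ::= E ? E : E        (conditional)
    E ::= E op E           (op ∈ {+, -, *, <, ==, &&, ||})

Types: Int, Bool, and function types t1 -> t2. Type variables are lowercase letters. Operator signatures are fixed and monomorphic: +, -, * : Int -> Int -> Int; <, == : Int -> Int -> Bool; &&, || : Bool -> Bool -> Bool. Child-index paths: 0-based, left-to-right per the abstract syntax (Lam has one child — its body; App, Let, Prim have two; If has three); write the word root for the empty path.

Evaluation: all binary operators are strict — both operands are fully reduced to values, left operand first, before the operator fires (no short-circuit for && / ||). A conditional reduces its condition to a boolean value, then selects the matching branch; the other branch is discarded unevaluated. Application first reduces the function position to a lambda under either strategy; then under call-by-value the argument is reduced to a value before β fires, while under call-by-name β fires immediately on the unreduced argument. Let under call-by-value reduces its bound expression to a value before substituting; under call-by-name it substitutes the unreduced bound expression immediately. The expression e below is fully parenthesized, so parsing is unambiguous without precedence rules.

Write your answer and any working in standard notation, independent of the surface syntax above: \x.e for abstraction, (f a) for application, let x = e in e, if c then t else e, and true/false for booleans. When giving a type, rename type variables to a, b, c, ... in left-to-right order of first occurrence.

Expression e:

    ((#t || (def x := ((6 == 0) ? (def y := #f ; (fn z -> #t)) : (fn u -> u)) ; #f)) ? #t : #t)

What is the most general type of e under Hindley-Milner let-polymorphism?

Derivation:
  unify Bool ~ Bool
  unify Int ~ Int
  unify Int ~ Int
  unify Bool ~ Bool
let y : Bool
\z._ : a -> Bool
u : b
\u._ : b -> b
  unify a -> Bool ~ b -> b
  unify a ~ b
  unify Bool ~ b
let x : Bool -> Bool
  unify Bool ~ Bool
  unify Bool ~ Bool
  unify Bool ~ Bool

Answer: Bool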